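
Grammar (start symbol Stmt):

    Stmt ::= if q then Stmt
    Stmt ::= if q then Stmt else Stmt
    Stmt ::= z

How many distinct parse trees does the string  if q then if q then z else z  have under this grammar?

Parse trees for if q then if q then z else z:
  [Stmt if q then [Stmt if q then [Stmt z] else [Stmt z]]]
  [Stmt if q then [Stmt if q then [Stmt z]] else [Stmt z]]

2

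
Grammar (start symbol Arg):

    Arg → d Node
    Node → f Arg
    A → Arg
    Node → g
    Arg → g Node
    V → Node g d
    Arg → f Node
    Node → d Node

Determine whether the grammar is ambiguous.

Unambiguous

Only Arg, Node are reachable from Arg; ignoring the rest: Restricted to the reachable nonterminals, every rule has the form A → t or A → t B, and no two rules for the same A share a first terminal. The grammar encodes a DFA — one run per string.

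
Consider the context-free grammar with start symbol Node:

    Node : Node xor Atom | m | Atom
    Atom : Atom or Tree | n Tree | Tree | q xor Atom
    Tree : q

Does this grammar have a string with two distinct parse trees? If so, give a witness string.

Ambiguous

Witness: q xor q

Derivation 1: Node ⇒ Node xor Atom ⇒ Atom xor Atom ⇒ Tree xor Atom ⇒ q xor Atom ⇒ q xor Tree ⇒ q xor q
Derivation 2: Node ⇒ Atom ⇒ q xor Atom ⇒ q xor Tree ⇒ q xor q

Two distinct leftmost derivations for the same string.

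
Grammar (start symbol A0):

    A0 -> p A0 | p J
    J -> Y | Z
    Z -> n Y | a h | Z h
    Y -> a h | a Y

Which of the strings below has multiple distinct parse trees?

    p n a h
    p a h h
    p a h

p n a h: 1 tree
p a h h: 1 tree
p a h: 2 trees

p a h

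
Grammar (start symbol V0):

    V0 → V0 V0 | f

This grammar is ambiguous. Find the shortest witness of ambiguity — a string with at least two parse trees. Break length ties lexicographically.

f f f

length 1: no string has ≥2 trees
length 2: no string has ≥2 trees
length 3: f f f has 2 parse trees

Two derivations of f f f:
  V0 ⇒ V0 V0 ⇒ V0 V0 V0 ⇒ f V0 V0 ⇒ f f V0 ⇒ f f f
  V0 ⇒ V0 V0 ⇒ f V0 ⇒ f V0 V0 ⇒ f f V0 ⇒ f f f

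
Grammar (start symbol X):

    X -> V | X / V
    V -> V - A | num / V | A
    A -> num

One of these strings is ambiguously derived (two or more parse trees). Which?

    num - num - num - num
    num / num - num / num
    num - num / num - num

num - num - num - num: 1 tree
num / num - num / num: 3 trees
num - num / num - num: 1 tree

num / num - num / num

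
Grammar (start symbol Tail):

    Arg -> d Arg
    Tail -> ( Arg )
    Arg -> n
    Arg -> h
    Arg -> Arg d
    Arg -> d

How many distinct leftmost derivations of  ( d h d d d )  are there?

4

Parse trees for ( d h d d d ):
  [Tail ( [Arg d [Arg [Arg [Arg [Arg h] d] d] d]] )]
  [Tail ( [Arg [Arg d [Arg [Arg [Arg h] d] d]] d] )]
  [Tail ( [Arg [Arg [Arg d [Arg [Arg h] d]] d] d] )]
  [Tail ( [Arg [Arg [Arg [Arg d [Arg h]] d] d] d] )]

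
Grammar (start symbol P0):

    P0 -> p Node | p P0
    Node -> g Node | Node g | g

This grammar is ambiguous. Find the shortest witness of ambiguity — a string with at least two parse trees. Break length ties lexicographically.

p g g

length 2: no string has ≥2 trees
length 3: p g g has 2 parse trees

Two derivations of p g g:
  P0 ⇒ p Node ⇒ p g Node ⇒ p g g
  P0 ⇒ p Node ⇒ p Node g ⇒ p g g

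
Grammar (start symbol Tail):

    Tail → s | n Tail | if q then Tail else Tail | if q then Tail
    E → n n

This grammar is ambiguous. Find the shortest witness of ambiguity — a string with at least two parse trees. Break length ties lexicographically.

if q then if q then s else s

length 1: no string has ≥2 trees
length 2: no string has ≥2 trees
length 3: no string has ≥2 trees
length 4: no string has ≥2 trees
length 5: no string has ≥2 trees
length 6: no string has ≥2 trees
length 7: no string has ≥2 trees
length 8: no string has ≥2 trees
length 9: if q then if q then s else s has 2 parse trees

Two derivations of if q then if q then s else s:
  Tail ⇒ if q then Tail else Tail ⇒ if q then if q then Tail else Tail ⇒ if q then if q then s else Tail ⇒ if q then if q then s else s
  Tail ⇒ if q then Tail ⇒ if q then if q then Tail else Tail ⇒ if q then if q then s else Tail ⇒ if q then if q then s else s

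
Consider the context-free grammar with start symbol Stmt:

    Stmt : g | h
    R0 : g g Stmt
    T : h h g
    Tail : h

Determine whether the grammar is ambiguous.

Unambiguous

Only Stmt is reachable from Stmt; ignoring the rest: Restricted to the reachable nonterminals, every rule has the form A → t or A → t B, and no two rules for the same A share a first terminal. The grammar encodes a DFA — one run per string.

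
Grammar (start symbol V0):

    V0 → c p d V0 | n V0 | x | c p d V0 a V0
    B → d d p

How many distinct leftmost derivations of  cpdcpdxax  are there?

2

Parse trees for cpdcpdxax:
  [V0 c p d [V0 c p d [V0 x] a [V0 x]]]
  [V0 c p d [V0 c p d [V0 x]] a [V0 x]]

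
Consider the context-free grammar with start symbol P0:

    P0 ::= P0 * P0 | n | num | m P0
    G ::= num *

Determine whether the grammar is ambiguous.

Ambiguous

Witness: m n * n

Derivation 1: P0 ⇒ P0 * P0 ⇒ m P0 * P0 ⇒ m n * P0 ⇒ m n * n
Derivation 2: P0 ⇒ m P0 ⇒ m P0 * P0 ⇒ m n * P0 ⇒ m n * n

Two distinct leftmost derivations for the same string.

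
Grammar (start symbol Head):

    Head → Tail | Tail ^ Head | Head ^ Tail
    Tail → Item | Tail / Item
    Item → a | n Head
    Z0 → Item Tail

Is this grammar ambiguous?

Ambiguous

Witness: a ^ a

Derivation 1: Head ⇒ Tail ^ Head ⇒ Item ^ Head ⇒ a ^ Head ⇒ a ^ Tail ⇒ a ^ Item ⇒ a ^ a
Derivation 2: Head ⇒ Head ^ Tail ⇒ Tail ^ Tail ⇒ Item ^ Tail ⇒ a ^ Tail ⇒ a ^ Item ⇒ a ^ a

Two distinct leftmost derivations for the same string.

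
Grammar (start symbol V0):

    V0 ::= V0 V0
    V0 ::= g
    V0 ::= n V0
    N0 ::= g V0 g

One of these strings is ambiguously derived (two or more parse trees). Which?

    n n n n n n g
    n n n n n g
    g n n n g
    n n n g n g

n n n n n n g: 1 tree
n n n n n g: 1 tree
g n n n g: 1 tree
n n n g n g: 4 trees

n n n g n g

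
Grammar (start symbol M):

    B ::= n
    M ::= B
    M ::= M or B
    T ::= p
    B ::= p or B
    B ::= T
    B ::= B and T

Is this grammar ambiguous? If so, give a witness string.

Witness: p or n

Derivation 1: M ⇒ B ⇒ p or B ⇒ p or n
Derivation 2: M ⇒ M or B ⇒ B or B ⇒ T or B ⇒ p or B ⇒ p or n

Two distinct leftmost derivations for the same string.

Ambiguous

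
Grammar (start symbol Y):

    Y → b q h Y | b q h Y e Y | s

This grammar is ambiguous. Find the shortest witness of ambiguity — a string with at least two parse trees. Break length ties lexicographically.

b q h b q h s e s

length 1: no string has ≥2 trees
length 4: no string has ≥2 trees
length 6: no string has ≥2 trees
length 7: no string has ≥2 trees
length 9: b q h b q h s e s has 2 parse trees

Two derivations of b q h b q h s e s:
  Y ⇒ b q h Y ⇒ b q h b q h Y e Y ⇒ b q h b q h s e Y ⇒ b q h b q h s e s
  Y ⇒ b q h Y e Y ⇒ b q h b q h Y e Y ⇒ b q h b q h s e Y ⇒ b q h b q h s e s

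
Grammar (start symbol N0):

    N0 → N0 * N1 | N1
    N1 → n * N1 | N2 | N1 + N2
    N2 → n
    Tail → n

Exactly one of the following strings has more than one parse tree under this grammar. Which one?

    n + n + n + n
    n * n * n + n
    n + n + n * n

n + n + n + n: 1 tree
n * n * n + n: 7 trees
n + n + n * n: 1 tree

n * n * n + n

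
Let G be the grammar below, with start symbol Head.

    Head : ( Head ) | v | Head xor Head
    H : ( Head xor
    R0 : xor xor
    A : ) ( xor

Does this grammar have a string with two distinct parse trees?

Witness: v xor v xor v

Derivation 1: Head ⇒ Head xor Head ⇒ v xor Head ⇒ v xor Head xor Head ⇒ v xor v xor Head ⇒ v xor v xor v
Derivation 2: Head ⇒ Head xor Head ⇒ Head xor Head xor Head ⇒ v xor Head xor Head ⇒ v xor v xor Head ⇒ v xor v xor v

Two distinct leftmost derivations for the same string.

Ambiguous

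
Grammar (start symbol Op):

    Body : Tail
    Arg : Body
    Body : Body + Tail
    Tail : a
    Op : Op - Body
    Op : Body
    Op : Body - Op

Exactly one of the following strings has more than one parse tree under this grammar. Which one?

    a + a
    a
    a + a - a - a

a + a - a - a

a + a: 1 tree
a: 1 tree
a + a - a - a: 4 trees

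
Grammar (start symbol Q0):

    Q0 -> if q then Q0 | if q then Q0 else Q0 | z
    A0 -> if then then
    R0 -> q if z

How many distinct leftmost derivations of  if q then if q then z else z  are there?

Parse trees for if q then if q then z else z:
  [Q0 if q then [Q0 if q then [Q0 z] else [Q0 z]]]
  [Q0 if q then [Q0 if q then [Q0 z]] else [Q0 z]]

2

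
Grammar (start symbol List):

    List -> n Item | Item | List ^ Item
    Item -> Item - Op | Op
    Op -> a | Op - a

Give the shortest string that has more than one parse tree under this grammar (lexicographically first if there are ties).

a - a

length 1: no string has ≥2 trees
length 2: no string has ≥2 trees
length 3: a - a has 2 parse trees

Two derivations of a - a:
  List ⇒ Item ⇒ Item - Op ⇒ Op - Op ⇒ a - Op ⇒ a - a
  List ⇒ Item ⇒ Op ⇒ Op - a ⇒ a - a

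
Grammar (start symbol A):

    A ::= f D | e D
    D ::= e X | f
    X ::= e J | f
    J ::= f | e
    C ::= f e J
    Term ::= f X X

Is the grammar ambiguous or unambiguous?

(C, Term are unreachable from A, so their rules don't affect L(A).) Each reachable nonterminal has at most one production per leading terminal, and all productions are right-linear; the derivation is determined token-by-token.

Unambiguous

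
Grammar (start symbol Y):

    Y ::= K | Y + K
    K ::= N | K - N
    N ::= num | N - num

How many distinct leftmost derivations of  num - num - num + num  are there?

Parse trees for num - num - num + num:
  [Y [Y [K [N [N [N num] - num] - num]]] + [K [N num]]]
  [Y [Y [K [K [N num]] - [N [N num] - num]]] + [K [N num]]]
  [Y [Y [K [K [N [N num] - num]] - [N num]]] + [K [N num]]]
  [Y [Y [K [K [K [N num]] - [N num]] - [N num]]] + [K [N num]]]

4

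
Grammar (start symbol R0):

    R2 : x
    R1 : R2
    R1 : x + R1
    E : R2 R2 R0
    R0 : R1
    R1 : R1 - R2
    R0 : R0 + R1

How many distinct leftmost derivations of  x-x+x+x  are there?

Parse trees for x-x+x+x:
  [R0 [R0 [R1 [R1 [R2 x]] - [R2 x]]] + [R1 x + [R1 [R2 x]]]]
  [R0 [R0 [R0 [R1 [R1 [R2 x]] - [R2 x]]] + [R1 [R2 x]]] + [R1 [R2 x]]]

2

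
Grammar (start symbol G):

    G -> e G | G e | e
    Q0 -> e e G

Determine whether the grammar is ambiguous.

Witness: e e

Derivation 1: G ⇒ e G ⇒ e e
Derivation 2: G ⇒ G e ⇒ e e

Two distinct leftmost derivations for the same string.

Ambiguous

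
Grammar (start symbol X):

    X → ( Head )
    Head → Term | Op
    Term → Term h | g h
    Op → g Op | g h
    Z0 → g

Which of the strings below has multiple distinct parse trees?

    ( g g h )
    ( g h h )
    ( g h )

( g h )

( g g h ): 1 tree
( g h h ): 1 tree
( g h ): 2 trees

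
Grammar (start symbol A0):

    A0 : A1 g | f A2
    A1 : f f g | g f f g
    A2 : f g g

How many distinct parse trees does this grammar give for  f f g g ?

Parse trees for f f g g:
  [A0 [A1 f f g] g]
  [A0 f [A2 f g g]]

2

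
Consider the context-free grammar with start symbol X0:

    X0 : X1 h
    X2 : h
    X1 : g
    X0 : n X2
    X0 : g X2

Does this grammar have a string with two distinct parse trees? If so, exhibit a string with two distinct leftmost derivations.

Witness: g h

Derivation 1: X0 ⇒ X1 h ⇒ g h
Derivation 2: X0 ⇒ g X2 ⇒ g h

Two distinct leftmost derivations for the same string.

Ambiguous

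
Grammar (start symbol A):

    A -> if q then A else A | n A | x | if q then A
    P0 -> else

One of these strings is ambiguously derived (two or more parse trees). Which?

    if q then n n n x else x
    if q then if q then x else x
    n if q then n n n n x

if q then n n n x else x: 1 tree
if q then if q then x else x: 2 trees
n if q then n n n n x: 1 tree

if q then if q then x else x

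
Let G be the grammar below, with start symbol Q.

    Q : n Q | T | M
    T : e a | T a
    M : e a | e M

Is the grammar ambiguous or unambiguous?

Witness: e a

Derivation 1: Q ⇒ T ⇒ e a
Derivation 2: Q ⇒ M ⇒ e a

Two distinct leftmost derivations for the same string.

Ambiguous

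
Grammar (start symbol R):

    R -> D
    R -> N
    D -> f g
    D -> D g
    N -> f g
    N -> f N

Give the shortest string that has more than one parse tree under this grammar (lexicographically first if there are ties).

f g

length 2: f g has 2 parse trees

Two derivations of f g:
  R ⇒ D ⇒ f g
  R ⇒ N ⇒ f g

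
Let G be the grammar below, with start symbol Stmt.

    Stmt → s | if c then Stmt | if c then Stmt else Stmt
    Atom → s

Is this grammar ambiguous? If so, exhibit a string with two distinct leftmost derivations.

Ambiguous

Witness: if c then if c then s else s

Derivation 1: Stmt ⇒ if c then Stmt ⇒ if c then if c then Stmt else Stmt ⇒ if c then if c then s else Stmt ⇒ if c then if c then s else s
Derivation 2: Stmt ⇒ if c then Stmt else Stmt ⇒ if c then if c then Stmt else Stmt ⇒ if c then if c then s else Stmt ⇒ if c then if c then s else s

Two distinct leftmost derivations for the same string.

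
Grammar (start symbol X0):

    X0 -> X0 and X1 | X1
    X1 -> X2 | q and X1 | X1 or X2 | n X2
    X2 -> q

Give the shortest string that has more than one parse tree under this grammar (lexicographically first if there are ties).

length 1: no string has ≥2 trees
length 2: no string has ≥2 trees
length 3: q and q has 2 parse trees

Two derivations of q and q:
  X0 ⇒ X0 and X1 ⇒ X1 and X1 ⇒ X2 and X1 ⇒ q and X1 ⇒ q and X2 ⇒ q and q
  X0 ⇒ X1 ⇒ q and X1 ⇒ q and X2 ⇒ q and q

q and q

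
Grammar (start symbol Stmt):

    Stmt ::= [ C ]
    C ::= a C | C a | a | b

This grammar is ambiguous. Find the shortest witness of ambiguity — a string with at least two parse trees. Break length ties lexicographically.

[ a a ]

length 3: no string has ≥2 trees
length 4: [ a a ] has 2 parse trees

Two derivations of [ a a ]:
  Stmt ⇒ [ C ] ⇒ [ a C ] ⇒ [ a a ]
  Stmt ⇒ [ C ] ⇒ [ C a ] ⇒ [ a a ]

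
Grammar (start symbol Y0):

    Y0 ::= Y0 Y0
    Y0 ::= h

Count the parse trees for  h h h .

2

Parse trees for h h h:
  [Y0 [Y0 h] [Y0 [Y0 h] [Y0 h]]]
  [Y0 [Y0 [Y0 h] [Y0 h]] [Y0 h]]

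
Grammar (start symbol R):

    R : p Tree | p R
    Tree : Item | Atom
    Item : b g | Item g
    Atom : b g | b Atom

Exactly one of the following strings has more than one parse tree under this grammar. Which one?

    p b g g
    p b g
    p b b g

p b g g: 1 tree
p b g: 2 trees
p b b g: 1 tree

p b g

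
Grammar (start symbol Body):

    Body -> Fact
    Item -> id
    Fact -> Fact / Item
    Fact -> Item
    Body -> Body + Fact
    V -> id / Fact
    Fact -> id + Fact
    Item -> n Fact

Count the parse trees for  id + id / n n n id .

Parse trees for id + id / n n n id:
  [Body [Fact [Fact id + [Fact [Item id]]] / [Item n [Fact [Item n [Fact [Item n [Fact [Item id]]]]]]]]]
  [Body [Fact id + [Fact [Fact [Item id]] / [Item n [Fact [Item n [Fact [Item n [Fact [Item id]]]]]]]]]]
  [Body [Body [Fact [Item id]]] + [Fact [Fact [Item id]] / [Item n [Fact [Item n [Fact [Item n [Fact [Item id]]]]]]]]]

3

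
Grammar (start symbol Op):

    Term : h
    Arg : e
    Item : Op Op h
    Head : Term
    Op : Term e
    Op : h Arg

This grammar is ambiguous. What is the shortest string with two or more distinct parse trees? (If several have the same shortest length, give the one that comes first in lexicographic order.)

h e

length 2: h e has 2 parse trees

Two derivations of h e:
  Op ⇒ Term e ⇒ h e
  Op ⇒ h Arg ⇒ h e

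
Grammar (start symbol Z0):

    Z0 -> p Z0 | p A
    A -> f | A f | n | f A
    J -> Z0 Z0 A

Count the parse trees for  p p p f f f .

4

Parse trees for p p p f f f:
  [Z0 p [Z0 p [Z0 p [A [A [A f] f] f]]]]
  [Z0 p [Z0 p [Z0 p [A [A f [A f]] f]]]]
  [Z0 p [Z0 p [Z0 p [A f [A [A f] f]]]]]
  [Z0 p [Z0 p [Z0 p [A f [A f [A f]]]]]]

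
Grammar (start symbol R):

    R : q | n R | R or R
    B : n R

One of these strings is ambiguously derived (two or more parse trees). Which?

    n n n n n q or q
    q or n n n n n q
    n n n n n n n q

n n n n n q or q: 6 trees
q or n n n n n q: 1 tree
n n n n n n n q: 1 tree

n n n n n q or q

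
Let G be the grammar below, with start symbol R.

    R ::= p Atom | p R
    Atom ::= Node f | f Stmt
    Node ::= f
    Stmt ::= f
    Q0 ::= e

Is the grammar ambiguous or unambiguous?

Ambiguous

Witness: p f f

Derivation 1: R ⇒ p Atom ⇒ p Node f ⇒ p f f
Derivation 2: R ⇒ p Atom ⇒ p f Stmt ⇒ p f f

Two distinct leftmost derivations for the same string.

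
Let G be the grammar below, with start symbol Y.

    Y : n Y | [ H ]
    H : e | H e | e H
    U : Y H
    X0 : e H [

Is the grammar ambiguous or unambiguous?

Witness: [ e e ]

Derivation 1: Y ⇒ [ H ] ⇒ [ H e ] ⇒ [ e e ]
Derivation 2: Y ⇒ [ H ] ⇒ [ e H ] ⇒ [ e e ]

Two distinct leftmost derivations for the same string.

Ambiguous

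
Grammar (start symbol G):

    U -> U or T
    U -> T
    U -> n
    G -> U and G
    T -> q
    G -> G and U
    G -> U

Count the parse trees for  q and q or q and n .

Parse trees for q and q or q and n:
  [G [U [T q]] and [G [U [U [T q]] or [T q]] and [G [U n]]]]
  [G [U [T q]] and [G [G [U [U [T q]] or [T q]]] and [U n]]]
  [G [G [U [T q]] and [G [U [U [T q]] or [T q]]]] and [U n]]
  [G [G [G [U [T q]]] and [U [U [T q]] or [T q]]] and [U n]]

4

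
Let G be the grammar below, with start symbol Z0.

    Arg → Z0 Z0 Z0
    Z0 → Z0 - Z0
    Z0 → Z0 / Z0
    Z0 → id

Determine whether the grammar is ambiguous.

Witness: id - id - id

Derivation 1: Z0 ⇒ Z0 - Z0 ⇒ Z0 - Z0 - Z0 ⇒ id - Z0 - Z0 ⇒ id - id - Z0 ⇒ id - id - id
Derivation 2: Z0 ⇒ Z0 - Z0 ⇒ id - Z0 ⇒ id - Z0 - Z0 ⇒ id - id - Z0 ⇒ id - id - id

Two distinct leftmost derivations for the same string.

Ambiguous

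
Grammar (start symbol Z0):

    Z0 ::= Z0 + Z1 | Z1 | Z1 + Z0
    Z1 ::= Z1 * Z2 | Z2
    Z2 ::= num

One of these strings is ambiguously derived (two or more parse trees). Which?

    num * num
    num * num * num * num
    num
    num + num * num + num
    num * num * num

num * num: 1 tree
num * num * num * num: 1 tree
num: 1 tree
num + num * num + num: 4 trees
num * num * num: 1 tree

num + num * num + num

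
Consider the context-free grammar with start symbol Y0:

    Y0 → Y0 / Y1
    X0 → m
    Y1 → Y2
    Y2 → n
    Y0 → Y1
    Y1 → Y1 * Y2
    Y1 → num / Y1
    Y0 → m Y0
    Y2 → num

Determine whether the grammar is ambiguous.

Witness: num / n

Derivation 1: Y0 ⇒ Y0 / Y1 ⇒ Y1 / Y1 ⇒ Y2 / Y1 ⇒ num / Y1 ⇒ num / Y2 ⇒ num / n
Derivation 2: Y0 ⇒ Y1 ⇒ num / Y1 ⇒ num / Y2 ⇒ num / n

Two distinct leftmost derivations for the same string.

Ambiguous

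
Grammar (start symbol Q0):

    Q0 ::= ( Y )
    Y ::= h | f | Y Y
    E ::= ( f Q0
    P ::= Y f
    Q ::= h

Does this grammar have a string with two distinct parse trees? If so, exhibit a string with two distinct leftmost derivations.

Witness: ( f f f )

Derivation 1: Q0 ⇒ ( Y ) ⇒ ( Y Y ) ⇒ ( f Y ) ⇒ ( f Y Y ) ⇒ ( f f Y ) ⇒ ( f f f )
Derivation 2: Q0 ⇒ ( Y ) ⇒ ( Y Y ) ⇒ ( Y Y Y ) ⇒ ( f Y Y ) ⇒ ( f f Y ) ⇒ ( f f f )

Two distinct leftmost derivations for the same string.

Ambiguous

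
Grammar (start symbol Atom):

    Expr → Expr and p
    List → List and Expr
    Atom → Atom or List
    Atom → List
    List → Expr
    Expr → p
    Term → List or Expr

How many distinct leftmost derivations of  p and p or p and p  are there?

4

Parse trees for p and p or p and p:
  [Atom [Atom [List [List [Expr p]] and [Expr p]]] or [List [List [Expr p]] and [Expr p]]]
  [Atom [Atom [List [List [Expr p]] and [Expr p]]] or [List [Expr [Expr p] and p]]]
  [Atom [Atom [List [Expr [Expr p] and p]]] or [List [List [Expr p]] and [Expr p]]]
  [Atom [Atom [List [Expr [Expr p] and p]]] or [List [Expr [Expr p] and p]]]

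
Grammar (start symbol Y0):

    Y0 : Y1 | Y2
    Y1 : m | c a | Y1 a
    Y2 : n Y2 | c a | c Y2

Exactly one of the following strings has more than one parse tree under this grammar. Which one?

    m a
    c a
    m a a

m a: 1 tree
c a: 2 trees
m a a: 1 tree

c a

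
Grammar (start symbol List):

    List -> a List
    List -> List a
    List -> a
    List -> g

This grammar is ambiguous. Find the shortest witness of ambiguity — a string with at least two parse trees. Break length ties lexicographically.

a a

length 1: no string has ≥2 trees
length 2: a a has 2 parse trees

Two derivations of a a:
  List ⇒ a List ⇒ a a
  List ⇒ List a ⇒ a a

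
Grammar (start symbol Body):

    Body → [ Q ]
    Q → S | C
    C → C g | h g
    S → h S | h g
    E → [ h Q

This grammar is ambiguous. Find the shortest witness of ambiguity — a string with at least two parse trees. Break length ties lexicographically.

[ h g ]

length 4: [ h g ] has 2 parse trees

Two derivations of [ h g ]:
  Body ⇒ [ Q ] ⇒ [ S ] ⇒ [ h g ]
  Body ⇒ [ Q ] ⇒ [ C ] ⇒ [ h g ]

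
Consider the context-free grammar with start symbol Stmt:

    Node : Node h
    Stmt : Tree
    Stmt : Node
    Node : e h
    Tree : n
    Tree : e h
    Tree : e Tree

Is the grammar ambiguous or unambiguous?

Witness: e h

Derivation 1: Stmt ⇒ Tree ⇒ e h
Derivation 2: Stmt ⇒ Node ⇒ e h

Two distinct leftmost derivations for the same string.

Ambiguous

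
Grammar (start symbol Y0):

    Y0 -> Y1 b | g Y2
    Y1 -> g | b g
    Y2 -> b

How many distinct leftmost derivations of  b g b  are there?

1

Parse trees for b g b:
  [Y0 [Y1 b g] b]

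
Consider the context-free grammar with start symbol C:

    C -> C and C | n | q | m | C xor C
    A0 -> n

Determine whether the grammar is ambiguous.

Ambiguous

Witness: m and m and m

Derivation 1: C ⇒ C and C ⇒ C and C and C ⇒ m and C and C ⇒ m and m and C ⇒ m and m and m
Derivation 2: C ⇒ C and C ⇒ m and C ⇒ m and C and C ⇒ m and m and C ⇒ m and m and m

Two distinct leftmost derivations for the same string.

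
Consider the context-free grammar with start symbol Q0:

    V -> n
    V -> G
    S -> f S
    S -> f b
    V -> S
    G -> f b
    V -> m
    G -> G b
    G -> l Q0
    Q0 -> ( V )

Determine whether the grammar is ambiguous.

Witness: ( f b )

Derivation 1: Q0 ⇒ ( V ) ⇒ ( G ) ⇒ ( f b )
Derivation 2: Q0 ⇒ ( V ) ⇒ ( S ) ⇒ ( f b )

Two distinct leftmost derivations for the same string.

Ambiguous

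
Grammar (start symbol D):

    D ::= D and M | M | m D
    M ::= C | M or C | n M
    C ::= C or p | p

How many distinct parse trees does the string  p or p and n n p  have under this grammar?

Parse trees for p or p and n n p:
  [D [D [M [C [C p] or p]]] and [M n [M n [M [C p]]]]]
  [D [D [M [M [C p]] or [C p]]] and [M n [M n [M [C p]]]]]

2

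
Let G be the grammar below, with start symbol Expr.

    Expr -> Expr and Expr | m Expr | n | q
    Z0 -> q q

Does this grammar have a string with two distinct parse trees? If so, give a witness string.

Witness: m n and n

Derivation 1: Expr ⇒ Expr and Expr ⇒ m Expr and Expr ⇒ m n and Expr ⇒ m n and n
Derivation 2: Expr ⇒ m Expr ⇒ m Expr and Expr ⇒ m n and Expr ⇒ m n and n

Two distinct leftmost derivations for the same string.

Ambiguous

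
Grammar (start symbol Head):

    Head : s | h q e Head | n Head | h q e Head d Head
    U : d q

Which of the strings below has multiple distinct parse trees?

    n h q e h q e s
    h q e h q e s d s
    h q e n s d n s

n h q e h q e s: 1 tree
h q e h q e s d s: 2 trees
h q e n s d n s: 1 tree

h q e h q e s d s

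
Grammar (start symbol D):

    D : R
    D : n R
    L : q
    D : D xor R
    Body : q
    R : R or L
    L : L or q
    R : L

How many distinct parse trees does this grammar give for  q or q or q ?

4

Parse trees for q or q or q:
  [D [R [R [L q]] or [L [L q] or q]]]
  [D [R [R [R [L q]] or [L q]] or [L q]]]
  [D [R [R [L [L q] or q]] or [L q]]]
  [D [R [L [L [L q] or q] or q]]]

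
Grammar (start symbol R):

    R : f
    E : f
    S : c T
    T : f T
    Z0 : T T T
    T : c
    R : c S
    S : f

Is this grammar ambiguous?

Only R, S, T are reachable from R; ignoring the rest: Each reachable nonterminal has at most one production per leading terminal, and all productions are right-linear; the derivation is determined token-by-token.

Unambiguous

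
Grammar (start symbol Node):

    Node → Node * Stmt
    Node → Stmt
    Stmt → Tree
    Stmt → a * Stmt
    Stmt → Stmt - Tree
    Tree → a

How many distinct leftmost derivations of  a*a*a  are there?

4

Parse trees for a*a*a:
  [Node [Node [Stmt [Tree a]]] * [Stmt a * [Stmt [Tree a]]]]
  [Node [Node [Node [Stmt [Tree a]]] * [Stmt [Tree a]]] * [Stmt [Tree a]]]
  [Node [Node [Stmt a * [Stmt [Tree a]]]] * [Stmt [Tree a]]]
  [Node [Stmt a * [Stmt a * [Stmt [Tree a]]]]]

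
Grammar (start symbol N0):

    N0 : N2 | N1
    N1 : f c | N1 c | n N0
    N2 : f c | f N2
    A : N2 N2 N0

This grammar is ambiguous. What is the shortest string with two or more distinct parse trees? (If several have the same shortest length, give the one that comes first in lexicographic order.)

f c

length 2: f c has 2 parse trees

Two derivations of f c:
  N0 ⇒ N2 ⇒ f c
  N0 ⇒ N1 ⇒ f c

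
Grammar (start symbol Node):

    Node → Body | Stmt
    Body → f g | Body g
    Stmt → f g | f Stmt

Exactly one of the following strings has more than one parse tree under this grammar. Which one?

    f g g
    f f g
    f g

f g

f g g: 1 tree
f f g: 1 tree
f g: 2 trees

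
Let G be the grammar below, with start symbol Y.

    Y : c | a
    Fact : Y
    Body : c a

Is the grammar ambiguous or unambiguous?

Only Y is reachable from Y; ignoring the rest: Restricted to the reachable nonterminals, every rule has the form A → t or A → t B, and no two rules for the same A share a first terminal. The grammar encodes a DFA — one run per string.

Unambiguous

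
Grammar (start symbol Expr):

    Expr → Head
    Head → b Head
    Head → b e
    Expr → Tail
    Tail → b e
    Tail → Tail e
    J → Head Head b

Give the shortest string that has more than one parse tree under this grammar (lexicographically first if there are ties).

length 2: b e has 2 parse trees

Two derivations of b e:
  Expr ⇒ Head ⇒ b e
  Expr ⇒ Tail ⇒ b e

b e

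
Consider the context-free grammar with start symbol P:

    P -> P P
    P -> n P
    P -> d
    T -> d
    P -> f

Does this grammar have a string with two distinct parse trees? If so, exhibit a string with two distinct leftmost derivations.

Ambiguous

Witness: d d d

Derivation 1: P ⇒ P P ⇒ P P P ⇒ d P P ⇒ d d P ⇒ d d d
Derivation 2: P ⇒ P P ⇒ d P ⇒ d P P ⇒ d d P ⇒ d d d

Two distinct leftmost derivations for the same string.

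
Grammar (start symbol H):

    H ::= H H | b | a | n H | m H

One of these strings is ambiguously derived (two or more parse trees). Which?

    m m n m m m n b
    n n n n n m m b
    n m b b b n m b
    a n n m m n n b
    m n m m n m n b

n m b b b n m b

m m n m m m n b: 1 tree
n n n n n m m b: 1 tree
n m b b b n m b: 28 trees
a n n m m n n b: 1 tree
m n m m n m n b: 1 tree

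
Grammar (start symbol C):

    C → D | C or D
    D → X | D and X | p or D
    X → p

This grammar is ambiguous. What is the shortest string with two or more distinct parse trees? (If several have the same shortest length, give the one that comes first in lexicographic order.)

p or p

length 1: no string has ≥2 trees
length 3: p or p has 2 parse trees

Two derivations of p or p:
  C ⇒ D ⇒ p or D ⇒ p or X ⇒ p or p
  C ⇒ C or D ⇒ D or D ⇒ X or D ⇒ p or D ⇒ p or X ⇒ p or p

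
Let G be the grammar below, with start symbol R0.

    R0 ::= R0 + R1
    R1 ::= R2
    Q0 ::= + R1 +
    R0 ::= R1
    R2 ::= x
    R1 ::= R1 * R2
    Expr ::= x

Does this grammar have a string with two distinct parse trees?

Unambiguous

(Expr, Q0 are unreachable from R0, so their rules don't affect L(R0).) This is a standard precedence ladder (R0 over R1 over R2), with each level left-recursive on its own operator ('+' at R0, '*' at R1). That structure is LR(1), hence unambiguous.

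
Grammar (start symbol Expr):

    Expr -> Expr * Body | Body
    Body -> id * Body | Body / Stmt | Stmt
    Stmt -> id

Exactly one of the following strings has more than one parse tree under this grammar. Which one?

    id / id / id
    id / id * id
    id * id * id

id * id * id

id / id / id: 1 tree
id / id * id: 1 tree
id * id * id: 4 trees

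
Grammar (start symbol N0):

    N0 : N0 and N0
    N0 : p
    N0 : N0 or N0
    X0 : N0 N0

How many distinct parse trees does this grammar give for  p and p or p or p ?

Parse trees for p and p or p or p:
  [N0 [N0 p] and [N0 [N0 p] or [N0 [N0 p] or [N0 p]]]]
  [N0 [N0 p] and [N0 [N0 [N0 p] or [N0 p]] or [N0 p]]]
  [N0 [N0 [N0 p] and [N0 p]] or [N0 [N0 p] or [N0 p]]]
  [N0 [N0 [N0 p] and [N0 [N0 p] or [N0 p]]] or [N0 p]]
  [N0 [N0 [N0 [N0 p] and [N0 p]] or [N0 p]] or [N0 p]]

5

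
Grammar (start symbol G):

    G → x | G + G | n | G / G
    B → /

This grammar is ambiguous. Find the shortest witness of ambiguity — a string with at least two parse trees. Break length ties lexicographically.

n + n + n

length 1: no string has ≥2 trees
length 3: no string has ≥2 trees
length 5: n + n + n has 2 parse trees

Two derivations of n + n + n:
  G ⇒ G + G ⇒ G + G + G ⇒ n + G + G ⇒ n + n + G ⇒ n + n + n
  G ⇒ G + G ⇒ n + G ⇒ n + G + G ⇒ n + n + G ⇒ n + n + n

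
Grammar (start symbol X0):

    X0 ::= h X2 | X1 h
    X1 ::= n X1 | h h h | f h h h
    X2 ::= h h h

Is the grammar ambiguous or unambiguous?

Witness: h h h h

Derivation 1: X0 ⇒ h X2 ⇒ h h h h
Derivation 2: X0 ⇒ X1 h ⇒ h h h h

Two distinct leftmost derivations for the same string.

Ambiguous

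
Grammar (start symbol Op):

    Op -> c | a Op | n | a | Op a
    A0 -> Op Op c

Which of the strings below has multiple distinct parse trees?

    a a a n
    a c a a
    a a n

a c a a

a a a n: 1 tree
a c a a: 3 trees
a a n: 1 tree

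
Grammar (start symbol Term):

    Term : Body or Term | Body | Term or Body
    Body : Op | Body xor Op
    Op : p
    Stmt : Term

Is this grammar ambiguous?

Ambiguous

Witness: p or p

Derivation 1: Term ⇒ Body or Term ⇒ Op or Term ⇒ p or Term ⇒ p or Body ⇒ p or Op ⇒ p or p
Derivation 2: Term ⇒ Term or Body ⇒ Body or Body ⇒ Op or Body ⇒ p or Body ⇒ p or Op ⇒ p or p

Two distinct leftmost derivations for the same string.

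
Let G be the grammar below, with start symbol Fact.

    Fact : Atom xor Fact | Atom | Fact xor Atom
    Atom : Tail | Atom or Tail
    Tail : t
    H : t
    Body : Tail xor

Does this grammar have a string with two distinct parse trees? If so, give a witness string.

Witness: t xor t

Derivation 1: Fact ⇒ Atom xor Fact ⇒ Tail xor Fact ⇒ t xor Fact ⇒ t xor Atom ⇒ t xor Tail ⇒ t xor t
Derivation 2: Fact ⇒ Fact xor Atom ⇒ Atom xor Atom ⇒ Tail xor Atom ⇒ t xor Atom ⇒ t xor Tail ⇒ t xor t

Two distinct leftmost derivations for the same string.

Ambiguous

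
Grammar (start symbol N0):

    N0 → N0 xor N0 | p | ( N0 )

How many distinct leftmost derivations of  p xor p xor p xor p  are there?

Parse trees for p xor p xor p xor p:
  [N0 [N0 p] xor [N0 [N0 p] xor [N0 [N0 p] xor [N0 p]]]]
  [N0 [N0 p] xor [N0 [N0 [N0 p] xor [N0 p]] xor [N0 p]]]
  [N0 [N0 [N0 p] xor [N0 p]] xor [N0 [N0 p] xor [N0 p]]]
  [N0 [N0 [N0 p] xor [N0 [N0 p] xor [N0 p]]] xor [N0 p]]
  [N0 [N0 [N0 [N0 p] xor [N0 p]] xor [N0 p]] xor [N0 p]]

5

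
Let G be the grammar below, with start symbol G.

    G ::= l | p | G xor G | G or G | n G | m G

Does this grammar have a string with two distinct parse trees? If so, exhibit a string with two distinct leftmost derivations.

Ambiguous

Witness: m l or l

Derivation 1: G ⇒ G or G ⇒ m G or G ⇒ m l or G ⇒ m l or l
Derivation 2: G ⇒ m G ⇒ m G or G ⇒ m l or G ⇒ m l or l

Two distinct leftmost derivations for the same string.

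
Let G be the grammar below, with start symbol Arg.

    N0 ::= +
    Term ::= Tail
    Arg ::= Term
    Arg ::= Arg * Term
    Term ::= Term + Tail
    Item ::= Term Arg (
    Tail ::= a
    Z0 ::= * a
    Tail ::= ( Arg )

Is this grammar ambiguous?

Only Arg, Term, Tail are reachable from Arg; ignoring the rest: The grammar is stratified — Arg handles '*' (left-recursive), Term handles '+', Tail atoms. Each operator has a fixed associativity and precedence level, so every string has one parse.

Unambiguous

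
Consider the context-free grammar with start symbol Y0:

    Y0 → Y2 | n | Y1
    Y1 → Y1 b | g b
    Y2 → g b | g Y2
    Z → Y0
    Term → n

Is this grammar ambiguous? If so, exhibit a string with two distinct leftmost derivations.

Witness: g b

Derivation 1: Y0 ⇒ Y2 ⇒ g b
Derivation 2: Y0 ⇒ Y1 ⇒ g b

Two distinct leftmost derivations for the same string.

Ambiguous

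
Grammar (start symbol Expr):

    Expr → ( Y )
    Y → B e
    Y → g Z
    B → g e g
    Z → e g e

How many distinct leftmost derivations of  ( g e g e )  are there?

Parse trees for ( g e g e ):
  [Expr ( [Y [B g e g] e] )]
  [Expr ( [Y g [Z e g e]] )]

2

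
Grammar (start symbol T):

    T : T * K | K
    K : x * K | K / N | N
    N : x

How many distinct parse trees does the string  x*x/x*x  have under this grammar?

Parse trees for x*x/x*x:
  [T [T [T [K [N x]]] * [K [K [N x]] / [N x]]] * [K [N x]]]
  [T [T [K x * [K [K [N x]] / [N x]]]] * [K [N x]]]
  [T [T [K [K x * [K [N x]]] / [N x]]] * [K [N x]]]

3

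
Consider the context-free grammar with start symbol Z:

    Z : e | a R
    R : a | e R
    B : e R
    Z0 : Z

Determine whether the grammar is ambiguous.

(B, Z0 are unreachable from Z, so their rules don't affect L(Z).) Each reachable nonterminal has at most one production per leading terminal, and all productions are right-linear; the derivation is determined token-by-token.

Unambiguous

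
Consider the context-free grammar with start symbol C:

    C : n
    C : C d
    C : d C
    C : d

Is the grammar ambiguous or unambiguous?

Ambiguous

Witness: d d

Derivation 1: C ⇒ C d ⇒ d d
Derivation 2: C ⇒ d C ⇒ d d

Two distinct leftmost derivations for the same string.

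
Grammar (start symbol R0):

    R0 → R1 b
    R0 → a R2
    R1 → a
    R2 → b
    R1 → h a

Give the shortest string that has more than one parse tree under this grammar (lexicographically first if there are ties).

a b

length 2: a b has 2 parse trees

Two derivations of a b:
  R0 ⇒ R1 b ⇒ a b
  R0 ⇒ a R2 ⇒ a b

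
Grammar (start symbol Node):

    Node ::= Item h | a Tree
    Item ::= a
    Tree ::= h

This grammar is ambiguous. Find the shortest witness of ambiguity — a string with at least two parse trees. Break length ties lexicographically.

a h

length 2: a h has 2 parse trees

Two derivations of a h:
  Node ⇒ Item h ⇒ a h
  Node ⇒ a Tree ⇒ a h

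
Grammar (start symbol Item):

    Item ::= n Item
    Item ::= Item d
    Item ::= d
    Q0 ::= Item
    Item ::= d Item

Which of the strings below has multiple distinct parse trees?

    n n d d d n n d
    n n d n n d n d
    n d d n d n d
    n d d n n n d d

n d d n n n d d

n n d d d n n d: 1 tree
n n d n n d n d: 1 tree
n d d n d n d: 1 tree
n d d n n n d d: 8 trees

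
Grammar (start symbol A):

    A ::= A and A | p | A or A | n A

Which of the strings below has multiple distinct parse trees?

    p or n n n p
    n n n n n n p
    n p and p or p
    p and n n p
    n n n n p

n p and p or p

p or n n n p: 1 tree
n n n n n n p: 1 tree
n p and p or p: 5 trees
p and n n p: 1 tree
n n n n p: 1 tree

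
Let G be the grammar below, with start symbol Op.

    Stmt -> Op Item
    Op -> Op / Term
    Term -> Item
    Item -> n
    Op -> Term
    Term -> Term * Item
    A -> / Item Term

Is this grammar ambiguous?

Only Op, Term, Item are reachable from Op; ignoring the rest: This is a standard precedence ladder (Op over Term over Item), with each level left-recursive on its own operator ('/' at Op, '*' at Term). That structure is LR(1), hence unambiguous.

Unambiguous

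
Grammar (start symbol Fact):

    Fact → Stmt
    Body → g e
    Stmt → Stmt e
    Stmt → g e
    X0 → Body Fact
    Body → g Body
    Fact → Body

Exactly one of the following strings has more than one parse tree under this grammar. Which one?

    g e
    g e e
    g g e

g e: 2 trees
g e e: 1 tree
g g e: 1 tree

g e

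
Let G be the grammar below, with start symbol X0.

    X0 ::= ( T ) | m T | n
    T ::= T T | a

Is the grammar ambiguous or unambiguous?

Ambiguous

Witness: m a a a

Derivation 1: X0 ⇒ m T ⇒ m T T ⇒ m T T T ⇒ m a T T ⇒ m a a T ⇒ m a a a
Derivation 2: X0 ⇒ m T ⇒ m T T ⇒ m a T ⇒ m a T T ⇒ m a a T ⇒ m a a a

Two distinct leftmost derivations for the same string.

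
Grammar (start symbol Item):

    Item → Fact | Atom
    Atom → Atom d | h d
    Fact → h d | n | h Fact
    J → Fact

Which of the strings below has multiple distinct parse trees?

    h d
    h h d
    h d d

h d

h d: 2 trees
h h d: 1 tree
h d d: 1 tree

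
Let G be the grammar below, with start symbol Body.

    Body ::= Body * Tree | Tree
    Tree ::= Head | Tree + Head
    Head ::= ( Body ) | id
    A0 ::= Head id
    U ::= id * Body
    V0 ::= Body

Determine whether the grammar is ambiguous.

Unambiguous

(A0, U, V0 are unreachable from Body, so their rules don't affect L(Body).) The grammar is stratified — Body handles '*' (left-recursive), Tree handles '+', Head atoms. Each operator has a fixed associativity and precedence level, so every string has one parse.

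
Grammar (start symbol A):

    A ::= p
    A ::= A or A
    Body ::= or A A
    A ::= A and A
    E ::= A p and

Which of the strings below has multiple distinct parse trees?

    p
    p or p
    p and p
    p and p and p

p: 1 tree
p or p: 1 tree
p and p: 1 tree
p and p and p: 2 trees

p and p and p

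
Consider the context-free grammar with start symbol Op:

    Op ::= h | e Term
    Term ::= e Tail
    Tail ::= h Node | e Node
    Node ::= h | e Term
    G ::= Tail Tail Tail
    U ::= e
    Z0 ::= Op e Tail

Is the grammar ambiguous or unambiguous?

Unambiguous

Only Op, Term, Tail, Node are reachable from Op; ignoring the rest: The reachable rules are right-linear with at most one rule per (nonterminal, next-terminal) pair. Each input token forces the next rule, so parsing is deterministic.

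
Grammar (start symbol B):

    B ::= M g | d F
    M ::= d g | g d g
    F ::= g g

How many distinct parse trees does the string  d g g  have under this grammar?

2

Parse trees for d g g:
  [B [M d g] g]
  [B d [F g g]]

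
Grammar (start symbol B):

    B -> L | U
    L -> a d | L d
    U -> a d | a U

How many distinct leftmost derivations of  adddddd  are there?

1

Parse trees for adddddd:
  [B [L [L [L [L [L [L a d] d] d] d] d] d]]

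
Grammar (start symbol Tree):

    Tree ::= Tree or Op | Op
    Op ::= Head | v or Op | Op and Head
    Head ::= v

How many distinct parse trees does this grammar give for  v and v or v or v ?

2

Parse trees for v and v or v or v:
  [Tree [Tree [Op [Op [Head v]] and [Head v]]] or [Op v or [Op [Head v]]]]
  [Tree [Tree [Tree [Op [Op [Head v]] and [Head v]]] or [Op [Head v]]] or [Op [Head v]]]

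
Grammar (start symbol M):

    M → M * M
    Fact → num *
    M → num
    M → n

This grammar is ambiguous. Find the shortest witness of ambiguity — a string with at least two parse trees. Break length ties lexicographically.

n * n * n

length 1: no string has ≥2 trees
length 3: no string has ≥2 trees
length 5: n * n * n has 2 parse trees

Two derivations of n * n * n:
  M ⇒ M * M ⇒ M * M * M ⇒ n * M * M ⇒ n * n * M ⇒ n * n * n
  M ⇒ M * M ⇒ n * M ⇒ n * M * M ⇒ n * n * M ⇒ n * n * n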